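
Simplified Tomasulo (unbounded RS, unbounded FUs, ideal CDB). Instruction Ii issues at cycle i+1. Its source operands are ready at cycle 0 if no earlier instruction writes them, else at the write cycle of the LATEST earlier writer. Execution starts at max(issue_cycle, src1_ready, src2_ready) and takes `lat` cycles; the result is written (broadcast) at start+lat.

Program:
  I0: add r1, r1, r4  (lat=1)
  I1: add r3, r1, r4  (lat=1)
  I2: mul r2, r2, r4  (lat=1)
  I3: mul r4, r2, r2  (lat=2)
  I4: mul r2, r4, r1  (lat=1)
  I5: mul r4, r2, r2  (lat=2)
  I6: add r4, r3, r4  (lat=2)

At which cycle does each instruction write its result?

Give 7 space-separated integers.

I0 add r1: issue@1 deps=(None,None) exec_start@1 write@2
I1 add r3: issue@2 deps=(0,None) exec_start@2 write@3
I2 mul r2: issue@3 deps=(None,None) exec_start@3 write@4
I3 mul r4: issue@4 deps=(2,2) exec_start@4 write@6
I4 mul r2: issue@5 deps=(3,0) exec_start@6 write@7
I5 mul r4: issue@6 deps=(4,4) exec_start@7 write@9
I6 add r4: issue@7 deps=(1,5) exec_start@9 write@11

Answer: 2 3 4 6 7 9 11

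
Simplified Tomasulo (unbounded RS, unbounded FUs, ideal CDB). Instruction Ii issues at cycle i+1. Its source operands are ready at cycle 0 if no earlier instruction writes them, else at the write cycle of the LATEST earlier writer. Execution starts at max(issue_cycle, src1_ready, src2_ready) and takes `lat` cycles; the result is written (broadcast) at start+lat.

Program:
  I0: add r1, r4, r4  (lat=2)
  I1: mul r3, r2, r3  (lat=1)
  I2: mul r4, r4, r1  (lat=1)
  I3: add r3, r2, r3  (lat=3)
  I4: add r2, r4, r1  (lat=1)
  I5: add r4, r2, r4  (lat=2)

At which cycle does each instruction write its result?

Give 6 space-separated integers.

I0 add r1: issue@1 deps=(None,None) exec_start@1 write@3
I1 mul r3: issue@2 deps=(None,None) exec_start@2 write@3
I2 mul r4: issue@3 deps=(None,0) exec_start@3 write@4
I3 add r3: issue@4 deps=(None,1) exec_start@4 write@7
I4 add r2: issue@5 deps=(2,0) exec_start@5 write@6
I5 add r4: issue@6 deps=(4,2) exec_start@6 write@8

Answer: 3 3 4 7 6 8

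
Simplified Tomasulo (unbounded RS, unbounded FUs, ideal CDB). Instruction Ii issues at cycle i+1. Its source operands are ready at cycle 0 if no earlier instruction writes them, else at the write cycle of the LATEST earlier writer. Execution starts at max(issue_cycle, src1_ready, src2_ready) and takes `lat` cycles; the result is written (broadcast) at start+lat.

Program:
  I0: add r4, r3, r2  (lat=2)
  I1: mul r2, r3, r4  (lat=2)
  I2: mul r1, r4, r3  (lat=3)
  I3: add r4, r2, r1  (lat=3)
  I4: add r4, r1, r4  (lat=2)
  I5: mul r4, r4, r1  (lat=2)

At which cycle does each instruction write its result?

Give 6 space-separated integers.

I0 add r4: issue@1 deps=(None,None) exec_start@1 write@3
I1 mul r2: issue@2 deps=(None,0) exec_start@3 write@5
I2 mul r1: issue@3 deps=(0,None) exec_start@3 write@6
I3 add r4: issue@4 deps=(1,2) exec_start@6 write@9
I4 add r4: issue@5 deps=(2,3) exec_start@9 write@11
I5 mul r4: issue@6 deps=(4,2) exec_start@11 write@13

Answer: 3 5 6 9 11 13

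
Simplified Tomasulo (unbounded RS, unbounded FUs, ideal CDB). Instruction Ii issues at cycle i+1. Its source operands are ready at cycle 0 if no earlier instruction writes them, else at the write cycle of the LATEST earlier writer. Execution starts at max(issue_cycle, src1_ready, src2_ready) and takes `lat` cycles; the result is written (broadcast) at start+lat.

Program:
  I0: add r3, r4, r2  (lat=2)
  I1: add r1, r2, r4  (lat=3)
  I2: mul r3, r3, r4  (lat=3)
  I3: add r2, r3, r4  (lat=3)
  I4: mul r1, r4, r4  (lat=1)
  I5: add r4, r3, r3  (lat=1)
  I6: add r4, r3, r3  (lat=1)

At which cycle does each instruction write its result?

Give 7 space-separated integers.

Answer: 3 5 6 9 6 7 8

Derivation:
I0 add r3: issue@1 deps=(None,None) exec_start@1 write@3
I1 add r1: issue@2 deps=(None,None) exec_start@2 write@5
I2 mul r3: issue@3 deps=(0,None) exec_start@3 write@6
I3 add r2: issue@4 deps=(2,None) exec_start@6 write@9
I4 mul r1: issue@5 deps=(None,None) exec_start@5 write@6
I5 add r4: issue@6 deps=(2,2) exec_start@6 write@7
I6 add r4: issue@7 deps=(2,2) exec_start@7 write@8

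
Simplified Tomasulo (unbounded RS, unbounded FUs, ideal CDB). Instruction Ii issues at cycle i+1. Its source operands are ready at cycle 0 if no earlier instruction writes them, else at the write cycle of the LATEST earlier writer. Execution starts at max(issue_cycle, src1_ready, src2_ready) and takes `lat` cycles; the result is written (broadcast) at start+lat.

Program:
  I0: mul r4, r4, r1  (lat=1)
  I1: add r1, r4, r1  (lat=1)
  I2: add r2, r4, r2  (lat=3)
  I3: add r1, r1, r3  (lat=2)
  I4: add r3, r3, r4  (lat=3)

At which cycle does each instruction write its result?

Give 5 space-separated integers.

Answer: 2 3 6 6 8

Derivation:
I0 mul r4: issue@1 deps=(None,None) exec_start@1 write@2
I1 add r1: issue@2 deps=(0,None) exec_start@2 write@3
I2 add r2: issue@3 deps=(0,None) exec_start@3 write@6
I3 add r1: issue@4 deps=(1,None) exec_start@4 write@6
I4 add r3: issue@5 deps=(None,0) exec_start@5 write@8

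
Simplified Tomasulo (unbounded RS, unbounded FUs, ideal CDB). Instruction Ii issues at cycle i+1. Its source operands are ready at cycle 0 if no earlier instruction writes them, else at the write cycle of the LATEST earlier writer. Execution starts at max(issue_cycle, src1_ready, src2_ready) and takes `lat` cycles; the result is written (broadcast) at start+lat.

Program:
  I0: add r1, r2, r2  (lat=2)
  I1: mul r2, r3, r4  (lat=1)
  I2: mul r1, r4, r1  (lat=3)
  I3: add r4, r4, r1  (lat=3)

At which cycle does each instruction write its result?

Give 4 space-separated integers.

I0 add r1: issue@1 deps=(None,None) exec_start@1 write@3
I1 mul r2: issue@2 deps=(None,None) exec_start@2 write@3
I2 mul r1: issue@3 deps=(None,0) exec_start@3 write@6
I3 add r4: issue@4 deps=(None,2) exec_start@6 write@9

Answer: 3 3 6 9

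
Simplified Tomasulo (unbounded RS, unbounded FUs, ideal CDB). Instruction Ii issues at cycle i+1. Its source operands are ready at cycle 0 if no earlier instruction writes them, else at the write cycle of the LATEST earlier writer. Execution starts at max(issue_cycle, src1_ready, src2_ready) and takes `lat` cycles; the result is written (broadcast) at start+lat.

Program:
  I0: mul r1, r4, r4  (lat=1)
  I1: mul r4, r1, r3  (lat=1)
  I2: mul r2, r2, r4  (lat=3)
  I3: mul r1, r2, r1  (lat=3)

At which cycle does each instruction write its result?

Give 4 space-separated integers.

I0 mul r1: issue@1 deps=(None,None) exec_start@1 write@2
I1 mul r4: issue@2 deps=(0,None) exec_start@2 write@3
I2 mul r2: issue@3 deps=(None,1) exec_start@3 write@6
I3 mul r1: issue@4 deps=(2,0) exec_start@6 write@9

Answer: 2 3 6 9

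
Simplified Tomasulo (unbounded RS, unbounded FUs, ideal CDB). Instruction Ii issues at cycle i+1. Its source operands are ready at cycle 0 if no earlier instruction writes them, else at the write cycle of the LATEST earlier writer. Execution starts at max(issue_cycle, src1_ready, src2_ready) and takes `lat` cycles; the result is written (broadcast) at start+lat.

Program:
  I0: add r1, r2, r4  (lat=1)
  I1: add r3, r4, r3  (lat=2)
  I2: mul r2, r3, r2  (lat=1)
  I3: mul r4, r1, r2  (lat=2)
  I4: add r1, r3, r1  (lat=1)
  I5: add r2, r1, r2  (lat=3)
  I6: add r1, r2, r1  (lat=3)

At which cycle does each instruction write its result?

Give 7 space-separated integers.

Answer: 2 4 5 7 6 9 12

Derivation:
I0 add r1: issue@1 deps=(None,None) exec_start@1 write@2
I1 add r3: issue@2 deps=(None,None) exec_start@2 write@4
I2 mul r2: issue@3 deps=(1,None) exec_start@4 write@5
I3 mul r4: issue@4 deps=(0,2) exec_start@5 write@7
I4 add r1: issue@5 deps=(1,0) exec_start@5 write@6
I5 add r2: issue@6 deps=(4,2) exec_start@6 write@9
I6 add r1: issue@7 deps=(5,4) exec_start@9 write@12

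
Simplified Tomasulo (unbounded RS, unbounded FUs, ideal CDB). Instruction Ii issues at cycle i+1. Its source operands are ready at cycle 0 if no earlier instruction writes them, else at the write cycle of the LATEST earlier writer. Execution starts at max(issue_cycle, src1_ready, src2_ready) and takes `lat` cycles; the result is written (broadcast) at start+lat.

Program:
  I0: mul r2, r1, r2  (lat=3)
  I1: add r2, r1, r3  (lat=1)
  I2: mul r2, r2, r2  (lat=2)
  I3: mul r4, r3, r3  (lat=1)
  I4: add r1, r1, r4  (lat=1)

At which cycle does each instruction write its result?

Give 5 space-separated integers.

Answer: 4 3 5 5 6

Derivation:
I0 mul r2: issue@1 deps=(None,None) exec_start@1 write@4
I1 add r2: issue@2 deps=(None,None) exec_start@2 write@3
I2 mul r2: issue@3 deps=(1,1) exec_start@3 write@5
I3 mul r4: issue@4 deps=(None,None) exec_start@4 write@5
I4 add r1: issue@5 deps=(None,3) exec_start@5 write@6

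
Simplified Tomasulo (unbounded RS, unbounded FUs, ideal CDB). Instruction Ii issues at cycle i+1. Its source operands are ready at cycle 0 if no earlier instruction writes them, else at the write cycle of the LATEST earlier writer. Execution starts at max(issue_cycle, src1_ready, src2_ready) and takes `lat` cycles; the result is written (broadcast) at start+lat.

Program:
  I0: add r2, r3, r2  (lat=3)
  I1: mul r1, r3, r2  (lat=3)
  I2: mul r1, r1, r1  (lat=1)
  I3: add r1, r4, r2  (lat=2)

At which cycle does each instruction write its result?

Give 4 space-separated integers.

I0 add r2: issue@1 deps=(None,None) exec_start@1 write@4
I1 mul r1: issue@2 deps=(None,0) exec_start@4 write@7
I2 mul r1: issue@3 deps=(1,1) exec_start@7 write@8
I3 add r1: issue@4 deps=(None,0) exec_start@4 write@6

Answer: 4 7 8 6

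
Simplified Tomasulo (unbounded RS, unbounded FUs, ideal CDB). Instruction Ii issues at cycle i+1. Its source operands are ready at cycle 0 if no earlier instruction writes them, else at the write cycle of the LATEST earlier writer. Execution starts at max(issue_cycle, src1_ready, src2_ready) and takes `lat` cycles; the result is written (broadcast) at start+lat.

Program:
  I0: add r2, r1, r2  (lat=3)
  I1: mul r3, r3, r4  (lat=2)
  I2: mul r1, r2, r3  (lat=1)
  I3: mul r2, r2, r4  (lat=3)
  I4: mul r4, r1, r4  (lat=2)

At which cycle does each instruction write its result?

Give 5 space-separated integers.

Answer: 4 4 5 7 7

Derivation:
I0 add r2: issue@1 deps=(None,None) exec_start@1 write@4
I1 mul r3: issue@2 deps=(None,None) exec_start@2 write@4
I2 mul r1: issue@3 deps=(0,1) exec_start@4 write@5
I3 mul r2: issue@4 deps=(0,None) exec_start@4 write@7
I4 mul r4: issue@5 deps=(2,None) exec_start@5 write@7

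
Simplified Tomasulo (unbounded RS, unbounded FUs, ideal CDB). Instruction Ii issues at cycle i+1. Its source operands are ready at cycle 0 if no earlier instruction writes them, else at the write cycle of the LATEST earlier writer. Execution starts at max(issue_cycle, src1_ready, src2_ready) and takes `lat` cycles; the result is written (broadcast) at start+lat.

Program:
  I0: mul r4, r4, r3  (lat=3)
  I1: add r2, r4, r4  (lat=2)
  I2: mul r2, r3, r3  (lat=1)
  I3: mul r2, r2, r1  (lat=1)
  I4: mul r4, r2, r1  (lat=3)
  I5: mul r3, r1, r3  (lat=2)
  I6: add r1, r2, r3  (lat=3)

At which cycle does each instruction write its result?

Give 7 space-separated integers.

I0 mul r4: issue@1 deps=(None,None) exec_start@1 write@4
I1 add r2: issue@2 deps=(0,0) exec_start@4 write@6
I2 mul r2: issue@3 deps=(None,None) exec_start@3 write@4
I3 mul r2: issue@4 deps=(2,None) exec_start@4 write@5
I4 mul r4: issue@5 deps=(3,None) exec_start@5 write@8
I5 mul r3: issue@6 deps=(None,None) exec_start@6 write@8
I6 add r1: issue@7 deps=(3,5) exec_start@8 write@11

Answer: 4 6 4 5 8 8 11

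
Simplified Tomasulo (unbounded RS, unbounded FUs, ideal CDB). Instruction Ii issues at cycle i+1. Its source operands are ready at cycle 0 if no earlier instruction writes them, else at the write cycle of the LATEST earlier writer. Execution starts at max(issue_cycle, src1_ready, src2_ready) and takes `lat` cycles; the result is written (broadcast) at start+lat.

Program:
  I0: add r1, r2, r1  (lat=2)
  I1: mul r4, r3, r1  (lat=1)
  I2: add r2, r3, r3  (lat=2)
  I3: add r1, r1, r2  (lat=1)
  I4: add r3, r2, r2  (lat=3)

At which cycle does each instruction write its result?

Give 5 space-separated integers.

Answer: 3 4 5 6 8

Derivation:
I0 add r1: issue@1 deps=(None,None) exec_start@1 write@3
I1 mul r4: issue@2 deps=(None,0) exec_start@3 write@4
I2 add r2: issue@3 deps=(None,None) exec_start@3 write@5
I3 add r1: issue@4 deps=(0,2) exec_start@5 write@6
I4 add r3: issue@5 deps=(2,2) exec_start@5 write@8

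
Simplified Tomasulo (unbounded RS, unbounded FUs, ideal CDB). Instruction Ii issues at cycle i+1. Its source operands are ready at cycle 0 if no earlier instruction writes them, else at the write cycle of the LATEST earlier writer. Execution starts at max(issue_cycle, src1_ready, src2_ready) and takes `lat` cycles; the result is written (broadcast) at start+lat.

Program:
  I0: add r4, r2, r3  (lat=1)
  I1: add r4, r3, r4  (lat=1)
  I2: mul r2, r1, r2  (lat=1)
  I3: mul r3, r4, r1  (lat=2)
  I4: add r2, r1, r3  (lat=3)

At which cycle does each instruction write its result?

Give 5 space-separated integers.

Answer: 2 3 4 6 9

Derivation:
I0 add r4: issue@1 deps=(None,None) exec_start@1 write@2
I1 add r4: issue@2 deps=(None,0) exec_start@2 write@3
I2 mul r2: issue@3 deps=(None,None) exec_start@3 write@4
I3 mul r3: issue@4 deps=(1,None) exec_start@4 write@6
I4 add r2: issue@5 deps=(None,3) exec_start@6 write@9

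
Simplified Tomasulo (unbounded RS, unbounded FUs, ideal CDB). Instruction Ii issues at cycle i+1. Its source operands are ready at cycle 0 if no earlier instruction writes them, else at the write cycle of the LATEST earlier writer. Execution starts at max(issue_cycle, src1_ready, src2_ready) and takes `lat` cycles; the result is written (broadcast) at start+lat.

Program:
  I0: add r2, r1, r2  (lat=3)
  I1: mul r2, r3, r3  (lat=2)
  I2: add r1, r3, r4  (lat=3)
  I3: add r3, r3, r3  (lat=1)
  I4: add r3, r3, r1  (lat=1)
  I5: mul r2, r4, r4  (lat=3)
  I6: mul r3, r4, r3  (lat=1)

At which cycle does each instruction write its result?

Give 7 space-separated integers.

I0 add r2: issue@1 deps=(None,None) exec_start@1 write@4
I1 mul r2: issue@2 deps=(None,None) exec_start@2 write@4
I2 add r1: issue@3 deps=(None,None) exec_start@3 write@6
I3 add r3: issue@4 deps=(None,None) exec_start@4 write@5
I4 add r3: issue@5 deps=(3,2) exec_start@6 write@7
I5 mul r2: issue@6 deps=(None,None) exec_start@6 write@9
I6 mul r3: issue@7 deps=(None,4) exec_start@7 write@8

Answer: 4 4 6 5 7 9 8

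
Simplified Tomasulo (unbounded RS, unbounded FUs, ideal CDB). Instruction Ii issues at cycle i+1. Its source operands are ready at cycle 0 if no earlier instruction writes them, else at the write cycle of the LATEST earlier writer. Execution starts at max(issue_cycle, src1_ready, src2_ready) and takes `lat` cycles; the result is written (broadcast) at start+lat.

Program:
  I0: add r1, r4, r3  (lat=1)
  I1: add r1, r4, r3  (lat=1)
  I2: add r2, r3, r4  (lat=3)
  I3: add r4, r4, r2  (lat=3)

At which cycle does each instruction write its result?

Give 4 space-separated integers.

Answer: 2 3 6 9

Derivation:
I0 add r1: issue@1 deps=(None,None) exec_start@1 write@2
I1 add r1: issue@2 deps=(None,None) exec_start@2 write@3
I2 add r2: issue@3 deps=(None,None) exec_start@3 write@6
I3 add r4: issue@4 deps=(None,2) exec_start@6 write@9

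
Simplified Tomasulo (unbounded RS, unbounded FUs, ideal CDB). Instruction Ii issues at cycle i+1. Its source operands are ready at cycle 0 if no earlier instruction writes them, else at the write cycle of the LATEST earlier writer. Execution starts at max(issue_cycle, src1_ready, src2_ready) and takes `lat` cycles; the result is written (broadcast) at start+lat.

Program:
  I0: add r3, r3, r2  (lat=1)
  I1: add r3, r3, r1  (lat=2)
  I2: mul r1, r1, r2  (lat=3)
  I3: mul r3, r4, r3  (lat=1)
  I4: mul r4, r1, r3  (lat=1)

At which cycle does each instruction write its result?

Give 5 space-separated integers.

Answer: 2 4 6 5 7

Derivation:
I0 add r3: issue@1 deps=(None,None) exec_start@1 write@2
I1 add r3: issue@2 deps=(0,None) exec_start@2 write@4
I2 mul r1: issue@3 deps=(None,None) exec_start@3 write@6
I3 mul r3: issue@4 deps=(None,1) exec_start@4 write@5
I4 mul r4: issue@5 deps=(2,3) exec_start@6 write@7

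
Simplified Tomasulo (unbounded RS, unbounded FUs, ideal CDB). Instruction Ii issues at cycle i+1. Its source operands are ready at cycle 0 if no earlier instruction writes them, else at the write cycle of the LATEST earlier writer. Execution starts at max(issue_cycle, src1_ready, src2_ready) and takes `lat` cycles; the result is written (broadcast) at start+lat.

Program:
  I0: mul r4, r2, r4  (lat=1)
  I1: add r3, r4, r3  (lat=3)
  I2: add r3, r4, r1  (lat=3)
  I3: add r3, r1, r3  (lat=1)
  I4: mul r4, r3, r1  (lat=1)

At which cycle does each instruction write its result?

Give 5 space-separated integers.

I0 mul r4: issue@1 deps=(None,None) exec_start@1 write@2
I1 add r3: issue@2 deps=(0,None) exec_start@2 write@5
I2 add r3: issue@3 deps=(0,None) exec_start@3 write@6
I3 add r3: issue@4 deps=(None,2) exec_start@6 write@7
I4 mul r4: issue@5 deps=(3,None) exec_start@7 write@8

Answer: 2 5 6 7 8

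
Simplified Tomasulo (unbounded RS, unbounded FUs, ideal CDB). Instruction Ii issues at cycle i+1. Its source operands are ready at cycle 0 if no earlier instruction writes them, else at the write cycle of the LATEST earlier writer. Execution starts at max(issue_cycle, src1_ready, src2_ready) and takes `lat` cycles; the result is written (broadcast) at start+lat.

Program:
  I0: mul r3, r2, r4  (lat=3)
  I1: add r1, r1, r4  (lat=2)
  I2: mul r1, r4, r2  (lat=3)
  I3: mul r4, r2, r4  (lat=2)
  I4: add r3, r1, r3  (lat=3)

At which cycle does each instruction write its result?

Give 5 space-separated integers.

Answer: 4 4 6 6 9

Derivation:
I0 mul r3: issue@1 deps=(None,None) exec_start@1 write@4
I1 add r1: issue@2 deps=(None,None) exec_start@2 write@4
I2 mul r1: issue@3 deps=(None,None) exec_start@3 write@6
I3 mul r4: issue@4 deps=(None,None) exec_start@4 write@6
I4 add r3: issue@5 deps=(2,0) exec_start@6 write@9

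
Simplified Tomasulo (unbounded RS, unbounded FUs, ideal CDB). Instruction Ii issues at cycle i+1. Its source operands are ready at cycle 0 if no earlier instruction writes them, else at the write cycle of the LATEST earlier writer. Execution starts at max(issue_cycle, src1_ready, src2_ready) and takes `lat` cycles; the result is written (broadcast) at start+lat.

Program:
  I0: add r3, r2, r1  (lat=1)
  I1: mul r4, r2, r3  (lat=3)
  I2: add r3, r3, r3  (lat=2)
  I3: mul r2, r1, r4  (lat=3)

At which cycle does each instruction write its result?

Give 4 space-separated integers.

I0 add r3: issue@1 deps=(None,None) exec_start@1 write@2
I1 mul r4: issue@2 deps=(None,0) exec_start@2 write@5
I2 add r3: issue@3 deps=(0,0) exec_start@3 write@5
I3 mul r2: issue@4 deps=(None,1) exec_start@5 write@8

Answer: 2 5 5 8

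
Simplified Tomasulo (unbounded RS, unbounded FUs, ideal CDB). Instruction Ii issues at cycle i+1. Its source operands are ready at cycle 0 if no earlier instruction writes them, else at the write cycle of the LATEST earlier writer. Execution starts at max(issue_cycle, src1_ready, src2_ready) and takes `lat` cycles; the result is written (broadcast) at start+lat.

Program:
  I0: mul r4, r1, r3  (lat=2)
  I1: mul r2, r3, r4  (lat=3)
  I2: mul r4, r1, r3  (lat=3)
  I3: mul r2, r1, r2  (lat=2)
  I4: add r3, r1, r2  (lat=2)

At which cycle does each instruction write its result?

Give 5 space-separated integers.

I0 mul r4: issue@1 deps=(None,None) exec_start@1 write@3
I1 mul r2: issue@2 deps=(None,0) exec_start@3 write@6
I2 mul r4: issue@3 deps=(None,None) exec_start@3 write@6
I3 mul r2: issue@4 deps=(None,1) exec_start@6 write@8
I4 add r3: issue@5 deps=(None,3) exec_start@8 write@10

Answer: 3 6 6 8 10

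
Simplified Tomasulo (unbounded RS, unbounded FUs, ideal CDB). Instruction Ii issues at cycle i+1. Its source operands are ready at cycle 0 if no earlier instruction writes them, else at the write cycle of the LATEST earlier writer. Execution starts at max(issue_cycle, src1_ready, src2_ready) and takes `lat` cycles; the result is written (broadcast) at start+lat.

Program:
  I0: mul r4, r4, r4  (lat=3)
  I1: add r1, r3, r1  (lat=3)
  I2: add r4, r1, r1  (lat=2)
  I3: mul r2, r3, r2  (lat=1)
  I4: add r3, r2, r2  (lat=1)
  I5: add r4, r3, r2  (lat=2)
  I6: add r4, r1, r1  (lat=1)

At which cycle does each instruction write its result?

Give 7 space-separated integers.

Answer: 4 5 7 5 6 8 8

Derivation:
I0 mul r4: issue@1 deps=(None,None) exec_start@1 write@4
I1 add r1: issue@2 deps=(None,None) exec_start@2 write@5
I2 add r4: issue@3 deps=(1,1) exec_start@5 write@7
I3 mul r2: issue@4 deps=(None,None) exec_start@4 write@5
I4 add r3: issue@5 deps=(3,3) exec_start@5 write@6
I5 add r4: issue@6 deps=(4,3) exec_start@6 write@8
I6 add r4: issue@7 deps=(1,1) exec_start@7 write@8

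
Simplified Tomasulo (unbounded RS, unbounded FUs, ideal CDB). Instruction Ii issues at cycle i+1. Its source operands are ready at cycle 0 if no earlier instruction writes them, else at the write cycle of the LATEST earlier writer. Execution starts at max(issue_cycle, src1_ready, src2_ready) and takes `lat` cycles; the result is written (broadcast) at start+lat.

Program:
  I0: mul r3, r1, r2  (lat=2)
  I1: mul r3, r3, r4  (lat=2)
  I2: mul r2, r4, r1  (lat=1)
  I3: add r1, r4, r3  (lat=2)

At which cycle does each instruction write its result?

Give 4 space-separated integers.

Answer: 3 5 4 7

Derivation:
I0 mul r3: issue@1 deps=(None,None) exec_start@1 write@3
I1 mul r3: issue@2 deps=(0,None) exec_start@3 write@5
I2 mul r2: issue@3 deps=(None,None) exec_start@3 write@4
I3 add r1: issue@4 deps=(None,1) exec_start@5 write@7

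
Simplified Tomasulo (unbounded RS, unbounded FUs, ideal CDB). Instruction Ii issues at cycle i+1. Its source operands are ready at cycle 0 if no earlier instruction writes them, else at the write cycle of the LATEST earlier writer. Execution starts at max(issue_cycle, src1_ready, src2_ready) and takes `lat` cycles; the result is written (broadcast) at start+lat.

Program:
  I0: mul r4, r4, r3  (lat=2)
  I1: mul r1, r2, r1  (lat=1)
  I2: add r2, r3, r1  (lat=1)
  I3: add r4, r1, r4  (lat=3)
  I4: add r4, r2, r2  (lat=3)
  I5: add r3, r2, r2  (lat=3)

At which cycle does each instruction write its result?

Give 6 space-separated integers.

I0 mul r4: issue@1 deps=(None,None) exec_start@1 write@3
I1 mul r1: issue@2 deps=(None,None) exec_start@2 write@3
I2 add r2: issue@3 deps=(None,1) exec_start@3 write@4
I3 add r4: issue@4 deps=(1,0) exec_start@4 write@7
I4 add r4: issue@5 deps=(2,2) exec_start@5 write@8
I5 add r3: issue@6 deps=(2,2) exec_start@6 write@9

Answer: 3 3 4 7 8 9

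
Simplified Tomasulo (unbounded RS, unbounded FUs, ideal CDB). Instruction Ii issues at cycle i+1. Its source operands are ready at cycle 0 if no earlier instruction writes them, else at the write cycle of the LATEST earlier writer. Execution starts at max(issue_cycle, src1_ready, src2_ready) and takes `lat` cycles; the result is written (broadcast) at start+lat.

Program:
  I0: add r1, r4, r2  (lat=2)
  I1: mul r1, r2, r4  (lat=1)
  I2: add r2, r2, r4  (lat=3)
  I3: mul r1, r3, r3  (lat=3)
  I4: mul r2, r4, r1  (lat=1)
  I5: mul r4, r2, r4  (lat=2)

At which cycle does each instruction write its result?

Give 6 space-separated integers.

I0 add r1: issue@1 deps=(None,None) exec_start@1 write@3
I1 mul r1: issue@2 deps=(None,None) exec_start@2 write@3
I2 add r2: issue@3 deps=(None,None) exec_start@3 write@6
I3 mul r1: issue@4 deps=(None,None) exec_start@4 write@7
I4 mul r2: issue@5 deps=(None,3) exec_start@7 write@8
I5 mul r4: issue@6 deps=(4,None) exec_start@8 write@10

Answer: 3 3 6 7 8 10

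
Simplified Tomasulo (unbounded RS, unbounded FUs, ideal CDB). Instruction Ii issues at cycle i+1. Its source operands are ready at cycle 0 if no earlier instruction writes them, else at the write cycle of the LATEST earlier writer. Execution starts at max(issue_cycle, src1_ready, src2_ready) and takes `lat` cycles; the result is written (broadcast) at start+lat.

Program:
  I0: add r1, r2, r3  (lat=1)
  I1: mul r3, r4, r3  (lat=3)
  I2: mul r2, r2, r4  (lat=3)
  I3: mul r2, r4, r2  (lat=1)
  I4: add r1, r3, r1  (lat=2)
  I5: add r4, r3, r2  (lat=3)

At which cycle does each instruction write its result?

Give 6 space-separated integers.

I0 add r1: issue@1 deps=(None,None) exec_start@1 write@2
I1 mul r3: issue@2 deps=(None,None) exec_start@2 write@5
I2 mul r2: issue@3 deps=(None,None) exec_start@3 write@6
I3 mul r2: issue@4 deps=(None,2) exec_start@6 write@7
I4 add r1: issue@5 deps=(1,0) exec_start@5 write@7
I5 add r4: issue@6 deps=(1,3) exec_start@7 write@10

Answer: 2 5 6 7 7 10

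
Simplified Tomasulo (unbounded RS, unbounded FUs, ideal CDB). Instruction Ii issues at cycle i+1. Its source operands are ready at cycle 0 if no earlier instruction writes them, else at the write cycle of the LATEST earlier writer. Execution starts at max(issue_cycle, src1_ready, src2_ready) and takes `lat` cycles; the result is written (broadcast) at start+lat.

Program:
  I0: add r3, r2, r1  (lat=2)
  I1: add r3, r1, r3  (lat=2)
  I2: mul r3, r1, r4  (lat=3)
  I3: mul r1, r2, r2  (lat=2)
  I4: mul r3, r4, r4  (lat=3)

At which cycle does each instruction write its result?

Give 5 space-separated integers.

I0 add r3: issue@1 deps=(None,None) exec_start@1 write@3
I1 add r3: issue@2 deps=(None,0) exec_start@3 write@5
I2 mul r3: issue@3 deps=(None,None) exec_start@3 write@6
I3 mul r1: issue@4 deps=(None,None) exec_start@4 write@6
I4 mul r3: issue@5 deps=(None,None) exec_start@5 write@8

Answer: 3 5 6 6 8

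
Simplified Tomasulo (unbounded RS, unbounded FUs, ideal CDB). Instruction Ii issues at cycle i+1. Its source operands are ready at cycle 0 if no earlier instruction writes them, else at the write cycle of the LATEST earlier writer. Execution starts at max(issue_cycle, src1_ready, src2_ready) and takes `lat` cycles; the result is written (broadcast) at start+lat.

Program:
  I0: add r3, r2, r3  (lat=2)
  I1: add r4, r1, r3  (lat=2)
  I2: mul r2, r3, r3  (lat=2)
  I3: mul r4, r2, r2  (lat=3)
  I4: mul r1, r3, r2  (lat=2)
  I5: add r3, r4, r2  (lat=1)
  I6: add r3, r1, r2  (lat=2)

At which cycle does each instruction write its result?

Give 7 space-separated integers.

Answer: 3 5 5 8 7 9 9

Derivation:
I0 add r3: issue@1 deps=(None,None) exec_start@1 write@3
I1 add r4: issue@2 deps=(None,0) exec_start@3 write@5
I2 mul r2: issue@3 deps=(0,0) exec_start@3 write@5
I3 mul r4: issue@4 deps=(2,2) exec_start@5 write@8
I4 mul r1: issue@5 deps=(0,2) exec_start@5 write@7
I5 add r3: issue@6 deps=(3,2) exec_start@8 write@9
I6 add r3: issue@7 deps=(4,2) exec_start@7 write@9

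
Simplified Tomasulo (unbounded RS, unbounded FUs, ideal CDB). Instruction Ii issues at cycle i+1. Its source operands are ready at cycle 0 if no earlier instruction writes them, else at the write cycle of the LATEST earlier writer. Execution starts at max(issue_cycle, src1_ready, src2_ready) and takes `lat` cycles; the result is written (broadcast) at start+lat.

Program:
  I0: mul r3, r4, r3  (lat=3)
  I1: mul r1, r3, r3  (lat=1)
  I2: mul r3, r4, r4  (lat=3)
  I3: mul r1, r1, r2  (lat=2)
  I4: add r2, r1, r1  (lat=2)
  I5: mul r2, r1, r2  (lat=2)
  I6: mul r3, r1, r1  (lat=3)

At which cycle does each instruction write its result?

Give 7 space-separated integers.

I0 mul r3: issue@1 deps=(None,None) exec_start@1 write@4
I1 mul r1: issue@2 deps=(0,0) exec_start@4 write@5
I2 mul r3: issue@3 deps=(None,None) exec_start@3 write@6
I3 mul r1: issue@4 deps=(1,None) exec_start@5 write@7
I4 add r2: issue@5 deps=(3,3) exec_start@7 write@9
I5 mul r2: issue@6 deps=(3,4) exec_start@9 write@11
I6 mul r3: issue@7 deps=(3,3) exec_start@7 write@10

Answer: 4 5 6 7 9 11 10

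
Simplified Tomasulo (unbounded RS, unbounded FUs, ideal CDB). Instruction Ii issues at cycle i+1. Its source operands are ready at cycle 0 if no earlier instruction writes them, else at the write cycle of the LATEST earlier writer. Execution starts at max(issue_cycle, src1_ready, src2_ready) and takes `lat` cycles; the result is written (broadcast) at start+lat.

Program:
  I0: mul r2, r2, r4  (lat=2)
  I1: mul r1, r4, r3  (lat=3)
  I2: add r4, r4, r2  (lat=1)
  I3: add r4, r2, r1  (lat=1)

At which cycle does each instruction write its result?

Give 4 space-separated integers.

Answer: 3 5 4 6

Derivation:
I0 mul r2: issue@1 deps=(None,None) exec_start@1 write@3
I1 mul r1: issue@2 deps=(None,None) exec_start@2 write@5
I2 add r4: issue@3 deps=(None,0) exec_start@3 write@4
I3 add r4: issue@4 deps=(0,1) exec_start@5 write@6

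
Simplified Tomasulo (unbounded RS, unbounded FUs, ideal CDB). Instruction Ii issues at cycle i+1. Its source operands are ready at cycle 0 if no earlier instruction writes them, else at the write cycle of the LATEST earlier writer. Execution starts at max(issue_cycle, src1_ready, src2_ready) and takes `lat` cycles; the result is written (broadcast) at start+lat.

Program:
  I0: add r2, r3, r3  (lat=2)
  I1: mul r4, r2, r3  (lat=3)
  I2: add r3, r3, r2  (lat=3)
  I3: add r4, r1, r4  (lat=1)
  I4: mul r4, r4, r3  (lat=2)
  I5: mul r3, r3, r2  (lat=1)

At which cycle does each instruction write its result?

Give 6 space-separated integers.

Answer: 3 6 6 7 9 7

Derivation:
I0 add r2: issue@1 deps=(None,None) exec_start@1 write@3
I1 mul r4: issue@2 deps=(0,None) exec_start@3 write@6
I2 add r3: issue@3 deps=(None,0) exec_start@3 write@6
I3 add r4: issue@4 deps=(None,1) exec_start@6 write@7
I4 mul r4: issue@5 deps=(3,2) exec_start@7 write@9
I5 mul r3: issue@6 deps=(2,0) exec_start@6 write@7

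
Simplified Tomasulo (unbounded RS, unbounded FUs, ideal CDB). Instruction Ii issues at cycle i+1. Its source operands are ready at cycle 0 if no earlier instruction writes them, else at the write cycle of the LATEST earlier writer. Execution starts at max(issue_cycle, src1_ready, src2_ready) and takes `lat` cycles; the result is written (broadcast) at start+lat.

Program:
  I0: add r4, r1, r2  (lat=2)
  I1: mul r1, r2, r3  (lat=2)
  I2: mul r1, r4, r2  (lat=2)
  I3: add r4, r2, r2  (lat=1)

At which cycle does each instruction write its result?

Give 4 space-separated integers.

I0 add r4: issue@1 deps=(None,None) exec_start@1 write@3
I1 mul r1: issue@2 deps=(None,None) exec_start@2 write@4
I2 mul r1: issue@3 deps=(0,None) exec_start@3 write@5
I3 add r4: issue@4 deps=(None,None) exec_start@4 write@5

Answer: 3 4 5 5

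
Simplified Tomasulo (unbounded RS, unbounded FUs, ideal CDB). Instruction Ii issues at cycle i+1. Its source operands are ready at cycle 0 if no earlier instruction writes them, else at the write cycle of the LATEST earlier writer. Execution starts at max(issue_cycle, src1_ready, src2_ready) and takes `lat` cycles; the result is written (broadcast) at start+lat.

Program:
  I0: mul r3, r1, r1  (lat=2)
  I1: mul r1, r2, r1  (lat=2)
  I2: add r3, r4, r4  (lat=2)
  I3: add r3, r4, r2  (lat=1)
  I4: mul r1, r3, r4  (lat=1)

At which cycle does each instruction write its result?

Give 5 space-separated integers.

I0 mul r3: issue@1 deps=(None,None) exec_start@1 write@3
I1 mul r1: issue@2 deps=(None,None) exec_start@2 write@4
I2 add r3: issue@3 deps=(None,None) exec_start@3 write@5
I3 add r3: issue@4 deps=(None,None) exec_start@4 write@5
I4 mul r1: issue@5 deps=(3,None) exec_start@5 write@6

Answer: 3 4 5 5 6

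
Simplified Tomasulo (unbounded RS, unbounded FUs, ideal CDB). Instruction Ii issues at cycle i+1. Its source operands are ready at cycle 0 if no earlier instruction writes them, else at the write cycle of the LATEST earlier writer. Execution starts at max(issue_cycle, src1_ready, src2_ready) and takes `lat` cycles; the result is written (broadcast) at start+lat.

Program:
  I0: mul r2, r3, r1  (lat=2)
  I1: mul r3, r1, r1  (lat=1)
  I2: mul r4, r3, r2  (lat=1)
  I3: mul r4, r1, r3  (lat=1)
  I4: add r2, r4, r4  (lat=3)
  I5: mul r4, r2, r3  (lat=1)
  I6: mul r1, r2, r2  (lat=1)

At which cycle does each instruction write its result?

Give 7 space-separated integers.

Answer: 3 3 4 5 8 9 9

Derivation:
I0 mul r2: issue@1 deps=(None,None) exec_start@1 write@3
I1 mul r3: issue@2 deps=(None,None) exec_start@2 write@3
I2 mul r4: issue@3 deps=(1,0) exec_start@3 write@4
I3 mul r4: issue@4 deps=(None,1) exec_start@4 write@5
I4 add r2: issue@5 deps=(3,3) exec_start@5 write@8
I5 mul r4: issue@6 deps=(4,1) exec_start@8 write@9
I6 mul r1: issue@7 deps=(4,4) exec_start@8 write@9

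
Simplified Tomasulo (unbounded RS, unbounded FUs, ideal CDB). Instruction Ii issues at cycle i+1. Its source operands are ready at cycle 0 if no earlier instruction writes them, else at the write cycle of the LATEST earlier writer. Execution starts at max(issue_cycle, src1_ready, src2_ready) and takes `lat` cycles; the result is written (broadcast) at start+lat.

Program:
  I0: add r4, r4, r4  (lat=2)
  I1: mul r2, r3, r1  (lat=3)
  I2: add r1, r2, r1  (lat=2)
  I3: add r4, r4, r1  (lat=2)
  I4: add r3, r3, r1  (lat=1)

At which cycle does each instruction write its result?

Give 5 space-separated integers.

I0 add r4: issue@1 deps=(None,None) exec_start@1 write@3
I1 mul r2: issue@2 deps=(None,None) exec_start@2 write@5
I2 add r1: issue@3 deps=(1,None) exec_start@5 write@7
I3 add r4: issue@4 deps=(0,2) exec_start@7 write@9
I4 add r3: issue@5 deps=(None,2) exec_start@7 write@8

Answer: 3 5 7 9 8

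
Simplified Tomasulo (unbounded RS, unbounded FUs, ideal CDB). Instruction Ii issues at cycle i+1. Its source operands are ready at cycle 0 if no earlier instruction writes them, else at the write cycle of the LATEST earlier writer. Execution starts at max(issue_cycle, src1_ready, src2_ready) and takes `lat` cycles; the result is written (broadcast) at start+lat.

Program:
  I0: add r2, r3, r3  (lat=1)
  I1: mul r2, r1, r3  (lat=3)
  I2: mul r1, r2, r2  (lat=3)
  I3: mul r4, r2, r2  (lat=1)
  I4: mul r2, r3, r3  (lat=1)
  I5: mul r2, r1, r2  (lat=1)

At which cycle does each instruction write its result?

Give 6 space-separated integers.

Answer: 2 5 8 6 6 9

Derivation:
I0 add r2: issue@1 deps=(None,None) exec_start@1 write@2
I1 mul r2: issue@2 deps=(None,None) exec_start@2 write@5
I2 mul r1: issue@3 deps=(1,1) exec_start@5 write@8
I3 mul r4: issue@4 deps=(1,1) exec_start@5 write@6
I4 mul r2: issue@5 deps=(None,None) exec_start@5 write@6
I5 mul r2: issue@6 deps=(2,4) exec_start@8 write@9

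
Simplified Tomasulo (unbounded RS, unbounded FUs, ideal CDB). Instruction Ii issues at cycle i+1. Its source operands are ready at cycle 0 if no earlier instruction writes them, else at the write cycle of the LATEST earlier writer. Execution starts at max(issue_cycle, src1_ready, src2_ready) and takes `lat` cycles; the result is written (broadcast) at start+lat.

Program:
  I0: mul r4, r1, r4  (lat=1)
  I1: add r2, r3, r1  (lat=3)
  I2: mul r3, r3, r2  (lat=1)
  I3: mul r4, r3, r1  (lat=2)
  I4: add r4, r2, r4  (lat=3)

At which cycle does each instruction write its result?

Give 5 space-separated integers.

Answer: 2 5 6 8 11

Derivation:
I0 mul r4: issue@1 deps=(None,None) exec_start@1 write@2
I1 add r2: issue@2 deps=(None,None) exec_start@2 write@5
I2 mul r3: issue@3 deps=(None,1) exec_start@5 write@6
I3 mul r4: issue@4 deps=(2,None) exec_start@6 write@8
I4 add r4: issue@5 deps=(1,3) exec_start@8 write@11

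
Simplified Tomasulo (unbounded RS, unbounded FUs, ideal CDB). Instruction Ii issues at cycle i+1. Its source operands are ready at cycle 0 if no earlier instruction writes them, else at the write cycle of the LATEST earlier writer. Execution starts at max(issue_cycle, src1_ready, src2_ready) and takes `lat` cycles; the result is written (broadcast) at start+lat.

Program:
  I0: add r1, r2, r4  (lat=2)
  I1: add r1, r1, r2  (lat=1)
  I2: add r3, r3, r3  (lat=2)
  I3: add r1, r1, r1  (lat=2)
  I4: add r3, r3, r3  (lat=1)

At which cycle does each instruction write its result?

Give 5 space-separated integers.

Answer: 3 4 5 6 6

Derivation:
I0 add r1: issue@1 deps=(None,None) exec_start@1 write@3
I1 add r1: issue@2 deps=(0,None) exec_start@3 write@4
I2 add r3: issue@3 deps=(None,None) exec_start@3 write@5
I3 add r1: issue@4 deps=(1,1) exec_start@4 write@6
I4 add r3: issue@5 deps=(2,2) exec_start@5 write@6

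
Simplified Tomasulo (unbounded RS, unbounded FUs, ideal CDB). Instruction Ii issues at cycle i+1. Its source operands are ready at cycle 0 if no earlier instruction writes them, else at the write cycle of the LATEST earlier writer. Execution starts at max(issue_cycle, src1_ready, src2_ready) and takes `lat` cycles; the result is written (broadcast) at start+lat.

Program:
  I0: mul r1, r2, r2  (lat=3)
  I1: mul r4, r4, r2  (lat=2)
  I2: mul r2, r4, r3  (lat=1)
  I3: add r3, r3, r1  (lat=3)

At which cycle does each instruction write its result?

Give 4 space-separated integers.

I0 mul r1: issue@1 deps=(None,None) exec_start@1 write@4
I1 mul r4: issue@2 deps=(None,None) exec_start@2 write@4
I2 mul r2: issue@3 deps=(1,None) exec_start@4 write@5
I3 add r3: issue@4 deps=(None,0) exec_start@4 write@7

Answer: 4 4 5 7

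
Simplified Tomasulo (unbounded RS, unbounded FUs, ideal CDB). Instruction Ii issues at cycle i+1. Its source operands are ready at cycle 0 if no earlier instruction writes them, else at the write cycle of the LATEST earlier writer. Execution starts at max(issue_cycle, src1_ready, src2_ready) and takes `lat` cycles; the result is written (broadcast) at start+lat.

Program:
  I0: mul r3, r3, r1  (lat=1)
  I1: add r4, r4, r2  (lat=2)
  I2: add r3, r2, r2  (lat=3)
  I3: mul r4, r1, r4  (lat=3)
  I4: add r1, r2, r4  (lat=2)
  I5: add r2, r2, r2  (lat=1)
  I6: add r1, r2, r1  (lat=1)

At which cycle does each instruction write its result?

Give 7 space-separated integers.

I0 mul r3: issue@1 deps=(None,None) exec_start@1 write@2
I1 add r4: issue@2 deps=(None,None) exec_start@2 write@4
I2 add r3: issue@3 deps=(None,None) exec_start@3 write@6
I3 mul r4: issue@4 deps=(None,1) exec_start@4 write@7
I4 add r1: issue@5 deps=(None,3) exec_start@7 write@9
I5 add r2: issue@6 deps=(None,None) exec_start@6 write@7
I6 add r1: issue@7 deps=(5,4) exec_start@9 write@10

Answer: 2 4 6 7 9 7 10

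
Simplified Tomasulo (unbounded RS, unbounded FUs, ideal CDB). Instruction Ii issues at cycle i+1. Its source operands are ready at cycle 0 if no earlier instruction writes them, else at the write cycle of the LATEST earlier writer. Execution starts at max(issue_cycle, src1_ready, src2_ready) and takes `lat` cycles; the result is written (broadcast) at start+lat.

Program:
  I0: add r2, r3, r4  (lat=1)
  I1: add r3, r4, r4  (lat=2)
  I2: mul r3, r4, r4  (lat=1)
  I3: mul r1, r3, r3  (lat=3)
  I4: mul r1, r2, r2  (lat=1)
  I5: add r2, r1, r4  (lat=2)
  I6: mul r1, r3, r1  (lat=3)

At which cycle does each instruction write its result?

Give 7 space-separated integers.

Answer: 2 4 4 7 6 8 10

Derivation:
I0 add r2: issue@1 deps=(None,None) exec_start@1 write@2
I1 add r3: issue@2 deps=(None,None) exec_start@2 write@4
I2 mul r3: issue@3 deps=(None,None) exec_start@3 write@4
I3 mul r1: issue@4 deps=(2,2) exec_start@4 write@7
I4 mul r1: issue@5 deps=(0,0) exec_start@5 write@6
I5 add r2: issue@6 deps=(4,None) exec_start@6 write@8
I6 mul r1: issue@7 deps=(2,4) exec_start@7 write@10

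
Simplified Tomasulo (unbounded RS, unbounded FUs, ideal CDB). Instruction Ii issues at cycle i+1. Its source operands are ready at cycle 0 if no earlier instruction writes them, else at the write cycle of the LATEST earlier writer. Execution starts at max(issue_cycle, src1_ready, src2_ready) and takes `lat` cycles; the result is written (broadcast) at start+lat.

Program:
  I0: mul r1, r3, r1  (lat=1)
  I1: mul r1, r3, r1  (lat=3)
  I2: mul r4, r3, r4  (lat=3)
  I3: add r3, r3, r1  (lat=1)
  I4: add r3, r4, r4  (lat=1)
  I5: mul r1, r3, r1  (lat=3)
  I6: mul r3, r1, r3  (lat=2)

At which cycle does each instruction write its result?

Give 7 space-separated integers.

Answer: 2 5 6 6 7 10 12

Derivation:
I0 mul r1: issue@1 deps=(None,None) exec_start@1 write@2
I1 mul r1: issue@2 deps=(None,0) exec_start@2 write@5
I2 mul r4: issue@3 deps=(None,None) exec_start@3 write@6
I3 add r3: issue@4 deps=(None,1) exec_start@5 write@6
I4 add r3: issue@5 deps=(2,2) exec_start@6 write@7
I5 mul r1: issue@6 deps=(4,1) exec_start@7 write@10
I6 mul r3: issue@7 deps=(5,4) exec_start@10 write@12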